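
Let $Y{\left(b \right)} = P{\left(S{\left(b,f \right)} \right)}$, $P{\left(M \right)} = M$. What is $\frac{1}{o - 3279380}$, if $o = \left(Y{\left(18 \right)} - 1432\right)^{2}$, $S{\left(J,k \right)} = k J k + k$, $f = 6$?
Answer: $- \frac{1}{2674096} \approx -3.7396 \cdot 10^{-7}$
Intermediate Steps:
$S{\left(J,k \right)} = k + J k^{2}$ ($S{\left(J,k \right)} = J k k + k = J k^{2} + k = k + J k^{2}$)
$Y{\left(b \right)} = 6 + 36 b$ ($Y{\left(b \right)} = 6 \left(1 + b 6\right) = 6 \left(1 + 6 b\right) = 6 + 36 b$)
$o = 605284$ ($o = \left(\left(6 + 36 \cdot 18\right) - 1432\right)^{2} = \left(\left(6 + 648\right) - 1432\right)^{2} = \left(654 - 1432\right)^{2} = \left(-778\right)^{2} = 605284$)
$\frac{1}{o - 3279380} = \frac{1}{605284 - 3279380} = \frac{1}{-2674096} = - \frac{1}{2674096}$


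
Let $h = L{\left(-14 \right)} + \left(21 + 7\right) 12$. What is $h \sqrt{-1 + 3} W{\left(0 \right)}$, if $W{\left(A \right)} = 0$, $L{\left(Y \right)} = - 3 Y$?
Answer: $0$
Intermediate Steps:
$h = 378$ ($h = \left(-3\right) \left(-14\right) + \left(21 + 7\right) 12 = 42 + 28 \cdot 12 = 42 + 336 = 378$)
$h \sqrt{-1 + 3} W{\left(0 \right)} = 378 \sqrt{-1 + 3} \cdot 0 = 378 \sqrt{2} \cdot 0 = 378 \cdot 0 = 0$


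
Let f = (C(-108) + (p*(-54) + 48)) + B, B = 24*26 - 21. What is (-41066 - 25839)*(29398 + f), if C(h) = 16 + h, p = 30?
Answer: -1895886985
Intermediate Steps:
B = 603 (B = 624 - 21 = 603)
f = -1061 (f = ((16 - 108) + (30*(-54) + 48)) + 603 = (-92 + (-1620 + 48)) + 603 = (-92 - 1572) + 603 = -1664 + 603 = -1061)
(-41066 - 25839)*(29398 + f) = (-41066 - 25839)*(29398 - 1061) = -66905*28337 = -1895886985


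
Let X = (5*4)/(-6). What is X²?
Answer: 100/9 ≈ 11.111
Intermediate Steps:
X = -10/3 (X = 20*(-⅙) = -10/3 ≈ -3.3333)
X² = (-10/3)² = 100/9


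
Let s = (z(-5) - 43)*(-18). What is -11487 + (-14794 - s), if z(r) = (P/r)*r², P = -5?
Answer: -26605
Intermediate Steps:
z(r) = -5*r (z(r) = (-5/r)*r² = -5*r)
s = 324 (s = (-5*(-5) - 43)*(-18) = (25 - 43)*(-18) = -18*(-18) = 324)
-11487 + (-14794 - s) = -11487 + (-14794 - 1*324) = -11487 + (-14794 - 324) = -11487 - 15118 = -26605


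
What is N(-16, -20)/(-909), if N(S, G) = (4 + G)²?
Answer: -256/909 ≈ -0.28163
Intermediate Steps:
N(-16, -20)/(-909) = (4 - 20)²/(-909) = (-16)²*(-1/909) = 256*(-1/909) = -256/909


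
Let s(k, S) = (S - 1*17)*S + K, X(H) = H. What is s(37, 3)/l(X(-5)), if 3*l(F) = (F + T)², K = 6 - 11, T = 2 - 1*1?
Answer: -141/16 ≈ -8.8125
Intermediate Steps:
T = 1 (T = 2 - 1 = 1)
K = -5
l(F) = (1 + F)²/3 (l(F) = (F + 1)²/3 = (1 + F)²/3)
s(k, S) = -5 + S*(-17 + S) (s(k, S) = (S - 1*17)*S - 5 = (S - 17)*S - 5 = (-17 + S)*S - 5 = S*(-17 + S) - 5 = -5 + S*(-17 + S))
s(37, 3)/l(X(-5)) = (-5 + 3² - 17*3)/(((1 - 5)²/3)) = (-5 + 9 - 51)/(((⅓)*(-4)²)) = -47/((⅓)*16) = -47/16/3 = -47*3/16 = -141/16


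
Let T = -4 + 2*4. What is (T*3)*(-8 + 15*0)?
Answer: -96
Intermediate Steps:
T = 4 (T = -4 + 8 = 4)
(T*3)*(-8 + 15*0) = (4*3)*(-8 + 15*0) = 12*(-8 + 0) = 12*(-8) = -96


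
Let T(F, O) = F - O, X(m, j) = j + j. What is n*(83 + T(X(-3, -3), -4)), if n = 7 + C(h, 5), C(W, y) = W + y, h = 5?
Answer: 1377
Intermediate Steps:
X(m, j) = 2*j
n = 17 (n = 7 + (5 + 5) = 7 + 10 = 17)
n*(83 + T(X(-3, -3), -4)) = 17*(83 + (2*(-3) - 1*(-4))) = 17*(83 + (-6 + 4)) = 17*(83 - 2) = 17*81 = 1377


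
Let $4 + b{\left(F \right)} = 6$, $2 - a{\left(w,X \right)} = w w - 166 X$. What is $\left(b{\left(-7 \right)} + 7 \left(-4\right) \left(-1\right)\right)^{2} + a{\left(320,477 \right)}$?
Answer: $-22316$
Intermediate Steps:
$a{\left(w,X \right)} = 2 - w^{2} + 166 X$ ($a{\left(w,X \right)} = 2 - \left(w w - 166 X\right) = 2 - \left(w^{2} - 166 X\right) = 2 + \left(- w^{2} + 166 X\right) = 2 - w^{2} + 166 X$)
$b{\left(F \right)} = 2$ ($b{\left(F \right)} = -4 + 6 = 2$)
$\left(b{\left(-7 \right)} + 7 \left(-4\right) \left(-1\right)\right)^{2} + a{\left(320,477 \right)} = \left(2 + 7 \left(-4\right) \left(-1\right)\right)^{2} + \left(2 - 320^{2} + 166 \cdot 477\right) = \left(2 - -28\right)^{2} + \left(2 - 102400 + 79182\right) = \left(2 + 28\right)^{2} + \left(2 - 102400 + 79182\right) = 30^{2} - 23216 = 900 - 23216 = -22316$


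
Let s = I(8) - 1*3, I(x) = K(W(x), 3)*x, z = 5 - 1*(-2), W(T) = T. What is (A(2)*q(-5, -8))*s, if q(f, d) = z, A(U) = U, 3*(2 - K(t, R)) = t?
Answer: -350/3 ≈ -116.67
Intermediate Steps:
K(t, R) = 2 - t/3
z = 7 (z = 5 + 2 = 7)
I(x) = x*(2 - x/3) (I(x) = (2 - x/3)*x = x*(2 - x/3))
q(f, d) = 7
s = -25/3 (s = (⅓)*8*(6 - 1*8) - 1*3 = (⅓)*8*(6 - 8) - 3 = (⅓)*8*(-2) - 3 = -16/3 - 3 = -25/3 ≈ -8.3333)
(A(2)*q(-5, -8))*s = (2*7)*(-25/3) = 14*(-25/3) = -350/3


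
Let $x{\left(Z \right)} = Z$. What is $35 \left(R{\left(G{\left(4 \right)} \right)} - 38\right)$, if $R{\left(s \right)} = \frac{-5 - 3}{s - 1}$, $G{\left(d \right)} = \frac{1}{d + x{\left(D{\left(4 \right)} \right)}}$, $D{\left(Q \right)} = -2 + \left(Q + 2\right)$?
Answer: $-1010$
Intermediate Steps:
$D{\left(Q \right)} = Q$ ($D{\left(Q \right)} = -2 + \left(2 + Q\right) = Q$)
$G{\left(d \right)} = \frac{1}{4 + d}$ ($G{\left(d \right)} = \frac{1}{d + 4} = \frac{1}{4 + d}$)
$R{\left(s \right)} = - \frac{8}{-1 + s}$
$35 \left(R{\left(G{\left(4 \right)} \right)} - 38\right) = 35 \left(- \frac{8}{-1 + \frac{1}{4 + 4}} - 38\right) = 35 \left(- \frac{8}{-1 + \frac{1}{8}} - 38\right) = 35 \left(- \frac{8}{- \frac{7}{8}} - 38\right) = 35 \left(\left(-8\right) \left(- \frac{8}{7}\right) - 38\right) = 35 \left(\frac{64}{7} - 38\right) = 35 \left(- \frac{202}{7}\right) = -1010$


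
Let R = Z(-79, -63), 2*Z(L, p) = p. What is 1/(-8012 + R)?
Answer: -2/16087 ≈ -0.00012432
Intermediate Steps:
Z(L, p) = p/2
R = -63/2 (R = (½)*(-63) = -63/2 ≈ -31.500)
1/(-8012 + R) = 1/(-8012 - 63/2) = 1/(-16087/2) = -2/16087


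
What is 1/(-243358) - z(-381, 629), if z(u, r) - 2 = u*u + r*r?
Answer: -131608979833/243358 ≈ -5.4080e+5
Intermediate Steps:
z(u, r) = 2 + r² + u² (z(u, r) = 2 + (u*u + r*r) = 2 + (u² + r²) = 2 + (r² + u²) = 2 + r² + u²)
1/(-243358) - z(-381, 629) = 1/(-243358) - (2 + 629² + (-381)²) = -1/243358 - (2 + 395641 + 145161) = -1/243358 - 1*540804 = -1/243358 - 540804 = -131608979833/243358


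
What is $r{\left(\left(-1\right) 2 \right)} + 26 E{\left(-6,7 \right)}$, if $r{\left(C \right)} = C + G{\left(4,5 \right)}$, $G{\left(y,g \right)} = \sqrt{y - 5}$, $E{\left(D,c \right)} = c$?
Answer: $180 + i \approx 180.0 + 1.0 i$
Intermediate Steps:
$G{\left(y,g \right)} = \sqrt{-5 + y}$
$r{\left(C \right)} = i + C$ ($r{\left(C \right)} = C + \sqrt{-5 + 4} = C + \sqrt{-1} = C + i = i + C$)
$r{\left(\left(-1\right) 2 \right)} + 26 E{\left(-6,7 \right)} = \left(i - 2\right) + 26 \cdot 7 = \left(i - 2\right) + 182 = \left(-2 + i\right) + 182 = 180 + i$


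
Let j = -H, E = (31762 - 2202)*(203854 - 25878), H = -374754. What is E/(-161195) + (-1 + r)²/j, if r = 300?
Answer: -394311070049609/12081694206 ≈ -32637.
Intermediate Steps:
E = 5260970560 (E = 29560*177976 = 5260970560)
j = 374754 (j = -1*(-374754) = 374754)
E/(-161195) + (-1 + r)²/j = 5260970560/(-161195) + (-1 + 300)²/374754 = 5260970560*(-1/161195) + 299²*(1/374754) = -1052194112/32239 + 89401*(1/374754) = -1052194112/32239 + 89401/374754 = -394311070049609/12081694206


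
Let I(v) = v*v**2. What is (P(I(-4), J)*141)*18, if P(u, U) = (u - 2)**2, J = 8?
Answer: 11055528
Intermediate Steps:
I(v) = v**3
P(u, U) = (-2 + u)**2
(P(I(-4), J)*141)*18 = ((-2 + (-4)**3)**2*141)*18 = ((-2 - 64)**2*141)*18 = ((-66)**2*141)*18 = (4356*141)*18 = 614196*18 = 11055528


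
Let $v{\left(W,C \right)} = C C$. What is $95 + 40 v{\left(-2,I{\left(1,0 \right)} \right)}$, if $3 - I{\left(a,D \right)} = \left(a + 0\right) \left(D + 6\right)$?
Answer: $455$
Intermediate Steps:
$I{\left(a,D \right)} = 3 - a \left(6 + D\right)$ ($I{\left(a,D \right)} = 3 - \left(a + 0\right) \left(D + 6\right) = 3 - a \left(6 + D\right)$)
$v{\left(W,C \right)} = C^{2}$
$95 + 40 v{\left(-2,I{\left(1,0 \right)} \right)} = 95 + 40 \left(3 - 6 - 0 \cdot 1\right)^{2} = 95 + 40 \left(3 - 6 + 0\right)^{2} = 95 + 40 \left(-3\right)^{2} = 95 + 40 \cdot 9 = 95 + 360 = 455$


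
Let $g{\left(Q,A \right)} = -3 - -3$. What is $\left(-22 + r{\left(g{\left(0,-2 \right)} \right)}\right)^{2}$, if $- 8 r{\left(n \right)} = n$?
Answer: $484$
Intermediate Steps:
$g{\left(Q,A \right)} = 0$ ($g{\left(Q,A \right)} = -3 + 3 = 0$)
$r{\left(n \right)} = - \frac{n}{8}$
$\left(-22 + r{\left(g{\left(0,-2 \right)} \right)}\right)^{2} = \left(-22 - 0\right)^{2} = \left(-22 + 0\right)^{2} = \left(-22\right)^{2} = 484$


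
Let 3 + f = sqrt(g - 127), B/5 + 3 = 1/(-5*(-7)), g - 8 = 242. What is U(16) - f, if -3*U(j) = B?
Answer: 167/21 - sqrt(123) ≈ -3.1382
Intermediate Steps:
g = 250 (g = 8 + 242 = 250)
B = -104/7 (B = -15 + 5/((-5*(-7))) = -15 + 5/35 = -15 + 5*(1/35) = -15 + 1/7 = -104/7 ≈ -14.857)
U(j) = 104/21 (U(j) = -1/3*(-104/7) = 104/21)
f = -3 + sqrt(123) (f = -3 + sqrt(250 - 127) = -3 + sqrt(123) ≈ 8.0905)
U(16) - f = 104/21 - (-3 + sqrt(123)) = 104/21 + (3 - sqrt(123)) = 167/21 - sqrt(123)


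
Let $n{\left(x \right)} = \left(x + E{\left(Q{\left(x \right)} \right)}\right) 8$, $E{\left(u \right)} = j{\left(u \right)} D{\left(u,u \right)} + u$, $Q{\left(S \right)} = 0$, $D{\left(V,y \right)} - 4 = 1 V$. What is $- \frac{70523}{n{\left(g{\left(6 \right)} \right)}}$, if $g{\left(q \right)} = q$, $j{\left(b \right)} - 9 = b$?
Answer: $- \frac{70523}{336} \approx -209.89$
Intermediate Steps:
$j{\left(b \right)} = 9 + b$
$D{\left(V,y \right)} = 4 + V$ ($D{\left(V,y \right)} = 4 + 1 V = 4 + V$)
$E{\left(u \right)} = u + \left(4 + u\right) \left(9 + u\right)$ ($E{\left(u \right)} = \left(9 + u\right) \left(4 + u\right) + u = \left(4 + u\right) \left(9 + u\right) + u = u + \left(4 + u\right) \left(9 + u\right)$)
$n{\left(x \right)} = 288 + 8 x$ ($n{\left(x \right)} = \left(x + \left(0 + \left(4 + 0\right) \left(9 + 0\right)\right)\right) 8 = \left(x + \left(0 + 4 \cdot 9\right)\right) 8 = \left(x + \left(0 + 36\right)\right) 8 = \left(x + 36\right) 8 = \left(36 + x\right) 8 = 288 + 8 x$)
$- \frac{70523}{n{\left(g{\left(6 \right)} \right)}} = - \frac{70523}{288 + 8 \cdot 6} = - \frac{70523}{288 + 48} = - \frac{70523}{336}$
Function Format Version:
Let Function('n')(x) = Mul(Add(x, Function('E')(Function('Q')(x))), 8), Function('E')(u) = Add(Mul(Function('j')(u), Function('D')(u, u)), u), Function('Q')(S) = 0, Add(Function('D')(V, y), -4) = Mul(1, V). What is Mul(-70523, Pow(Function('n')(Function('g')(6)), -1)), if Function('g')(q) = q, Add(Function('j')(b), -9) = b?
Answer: Rational(-70523, 336) ≈ -209.89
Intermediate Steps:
Function('j')(b) = Add(9, b)
Function('D')(V, y) = Add(4, V) (Function('D')(V, y) = Add(4, Mul(1, V)) = Add(4, V))
Function('E')(u) = Add(u, Mul(Add(4, u), Add(9, u))) (Function('E')(u) = Add(Mul(Add(9, u), Add(4, u)), u) = Add(Mul(Add(4, u), Add(9, u)), u) = Add(u, Mul(Add(4, u), Add(9, u))))
Function('n')(x) = Add(288, Mul(8, x)) (Function('n')(x) = Mul(Add(x, Add(0, Mul(Add(4, 0), Add(9, 0)))), 8) = Mul(Add(x, Add(0, Mul(4, 9))), 8) = Mul(Add(x, Add(0, 36)), 8) = Mul(Add(x, 36), 8) = Mul(Add(36, x), 8) = Add(288, Mul(8, x)))
Mul(-70523, Pow(Function('n')(Function('g')(6)), -1)) = Mul(-70523, Pow(Add(288, Mul(8, 6)), -1)) = Mul(-70523, Pow(Add(288, 48), -1)) = Mul(-70523, Pow(336, -1)) = Mul(-70523, Rational(1, 336)) = Rational(-70523, 336)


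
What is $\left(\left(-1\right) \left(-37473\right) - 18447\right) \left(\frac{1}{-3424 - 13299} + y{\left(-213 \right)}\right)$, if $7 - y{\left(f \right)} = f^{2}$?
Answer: $- \frac{2061844159986}{2389} \approx -8.6306 \cdot 10^{8}$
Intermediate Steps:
$y{\left(f \right)} = 7 - f^{2}$
$\left(\left(-1\right) \left(-37473\right) - 18447\right) \left(\frac{1}{-3424 - 13299} + y{\left(-213 \right)}\right) = \left(\left(-1\right) \left(-37473\right) - 18447\right) \left(\frac{1}{-3424 - 13299} + \left(7 - \left(-213\right)^{2}\right)\right) = \left(37473 - 18447\right) \left(\frac{1}{-16723} + \left(7 - 45369\right)\right) = 19026 \left(- \frac{1}{16723} + \left(7 - 45369\right)\right) = 19026 \left(- \frac{1}{16723} - 45362\right) = 19026 \left(- \frac{758588727}{16723}\right) = - \frac{2061844159986}{2389}$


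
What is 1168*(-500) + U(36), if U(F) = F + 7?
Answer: -583957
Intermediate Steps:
U(F) = 7 + F
1168*(-500) + U(36) = 1168*(-500) + (7 + 36) = -584000 + 43 = -583957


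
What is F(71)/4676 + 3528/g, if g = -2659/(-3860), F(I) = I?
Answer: 63678330869/12433484 ≈ 5121.5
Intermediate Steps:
g = 2659/3860 (g = -2659*(-1/3860) = 2659/3860 ≈ 0.68886)
F(71)/4676 + 3528/g = 71/4676 + 3528/(2659/3860) = 71*(1/4676) + 3528*(3860/2659) = 71/4676 + 13618080/2659 = 63678330869/12433484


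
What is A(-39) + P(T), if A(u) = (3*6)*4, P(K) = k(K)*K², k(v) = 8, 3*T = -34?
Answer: 9896/9 ≈ 1099.6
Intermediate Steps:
T = -34/3 (T = (⅓)*(-34) = -34/3 ≈ -11.333)
P(K) = 8*K²
A(u) = 72 (A(u) = 18*4 = 72)
A(-39) + P(T) = 72 + 8*(-34/3)² = 72 + 8*(1156/9) = 72 + 9248/9 = 9896/9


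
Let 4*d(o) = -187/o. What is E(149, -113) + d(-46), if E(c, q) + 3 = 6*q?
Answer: -125117/184 ≈ -679.98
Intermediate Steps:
E(c, q) = -3 + 6*q
d(o) = -187/(4*o) (d(o) = (-187/o)/4 = -187/(4*o))
E(149, -113) + d(-46) = (-3 + 6*(-113)) - 187/4/(-46) = (-3 - 678) - 187/4*(-1/46) = -681 + 187/184 = -125117/184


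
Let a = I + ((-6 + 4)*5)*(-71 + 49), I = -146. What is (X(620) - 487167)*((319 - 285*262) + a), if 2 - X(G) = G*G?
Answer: 64737233505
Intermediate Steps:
X(G) = 2 - G**2 (X(G) = 2 - G*G = 2 - G**2)
a = 74 (a = -146 + ((-6 + 4)*5)*(-71 + 49) = -146 - 2*5*(-22) = -146 - 10*(-22) = -146 + 220 = 74)
(X(620) - 487167)*((319 - 285*262) + a) = ((2 - 1*620**2) - 487167)*((319 - 285*262) + 74) = ((2 - 1*384400) - 487167)*((319 - 74670) + 74) = ((2 - 384400) - 487167)*(-74351 + 74) = (-384398 - 487167)*(-74277) = -871565*(-74277) = 64737233505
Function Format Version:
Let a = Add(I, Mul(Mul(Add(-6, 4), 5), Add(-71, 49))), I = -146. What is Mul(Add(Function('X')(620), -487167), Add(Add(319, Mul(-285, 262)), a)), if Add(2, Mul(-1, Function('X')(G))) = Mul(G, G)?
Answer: 64737233505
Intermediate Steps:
Function('X')(G) = Add(2, Mul(-1, Pow(G, 2))) (Function('X')(G) = Add(2, Mul(-1, Mul(G, G))) = Add(2, Mul(-1, Pow(G, 2))))
a = 74 (a = Add(-146, Mul(Mul(Add(-6, 4), 5), Add(-71, 49))) = Add(-146, Mul(Mul(-2, 5), -22)) = Add(-146, Mul(-10, -22)) = Add(-146, 220) = 74)
Mul(Add(Function('X')(620), -487167), Add(Add(319, Mul(-285, 262)), a)) = Mul(Add(Add(2, Mul(-1, Pow(620, 2))), -487167), Add(Add(319, Mul(-285, 262)), 74)) = Mul(Add(Add(2, Mul(-1, 384400)), -487167), Add(Add(319, -74670), 74)) = Mul(Add(Add(2, -384400), -487167), Add(-74351, 74)) = Mul(Add(-384398, -487167), -74277) = Mul(-871565, -74277) = 64737233505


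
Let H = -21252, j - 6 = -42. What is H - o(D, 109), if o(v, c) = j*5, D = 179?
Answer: -21072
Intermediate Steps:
j = -36 (j = 6 - 42 = -36)
o(v, c) = -180 (o(v, c) = -36*5 = -180)
H - o(D, 109) = -21252 - 1*(-180) = -21252 + 180 = -21072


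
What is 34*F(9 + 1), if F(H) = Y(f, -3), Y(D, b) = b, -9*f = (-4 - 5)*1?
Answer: -102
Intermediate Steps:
f = 1 (f = -(-4 - 5)/9 = -(-1) = -1/9*(-9) = 1)
F(H) = -3
34*F(9 + 1) = 34*(-3) = -102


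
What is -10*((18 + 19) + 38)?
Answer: -750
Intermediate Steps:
-10*((18 + 19) + 38) = -10*(37 + 38) = -10*75 = -750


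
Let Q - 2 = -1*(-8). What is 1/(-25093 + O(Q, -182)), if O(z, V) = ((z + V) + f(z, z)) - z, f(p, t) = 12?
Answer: -1/25263 ≈ -3.9584e-5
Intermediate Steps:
Q = 10 (Q = 2 - 1*(-8) = 2 + 8 = 10)
O(z, V) = 12 + V (O(z, V) = ((z + V) + 12) - z = ((V + z) + 12) - z = (12 + V + z) - z = 12 + V)
1/(-25093 + O(Q, -182)) = 1/(-25093 + (12 - 182)) = 1/(-25093 - 170) = 1/(-25263) = -1/25263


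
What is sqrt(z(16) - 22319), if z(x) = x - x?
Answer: I*sqrt(22319) ≈ 149.4*I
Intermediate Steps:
z(x) = 0
sqrt(z(16) - 22319) = sqrt(0 - 22319) = sqrt(-22319) = I*sqrt(22319)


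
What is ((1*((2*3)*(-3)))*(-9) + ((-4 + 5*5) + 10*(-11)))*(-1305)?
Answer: -95265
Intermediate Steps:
((1*((2*3)*(-3)))*(-9) + ((-4 + 5*5) + 10*(-11)))*(-1305) = ((1*(6*(-3)))*(-9) + ((-4 + 25) - 110))*(-1305) = ((1*(-18))*(-9) + (21 - 110))*(-1305) = (-18*(-9) - 89)*(-1305) = (162 - 89)*(-1305) = 73*(-1305) = -95265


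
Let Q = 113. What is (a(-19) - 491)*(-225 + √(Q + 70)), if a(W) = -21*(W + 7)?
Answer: 53775 - 239*√183 ≈ 50542.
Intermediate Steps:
a(W) = -147 - 21*W (a(W) = -21*(7 + W) = -147 - 21*W)
(a(-19) - 491)*(-225 + √(Q + 70)) = ((-147 - 21*(-19)) - 491)*(-225 + √(113 + 70)) = ((-147 + 399) - 491)*(-225 + √183) = (252 - 491)*(-225 + √183) = -239*(-225 + √183) = 53775 - 239*√183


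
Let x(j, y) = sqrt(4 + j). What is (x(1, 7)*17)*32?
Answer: 544*sqrt(5) ≈ 1216.4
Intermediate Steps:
(x(1, 7)*17)*32 = (sqrt(4 + 1)*17)*32 = (sqrt(5)*17)*32 = (17*sqrt(5))*32 = 544*sqrt(5)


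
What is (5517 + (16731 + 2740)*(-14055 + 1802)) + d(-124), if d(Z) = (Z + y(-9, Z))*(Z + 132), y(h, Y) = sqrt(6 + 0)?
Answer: -238573638 + 8*sqrt(6) ≈ -2.3857e+8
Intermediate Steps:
y(h, Y) = sqrt(6)
d(Z) = (132 + Z)*(Z + sqrt(6)) (d(Z) = (Z + sqrt(6))*(Z + 132) = (Z + sqrt(6))*(132 + Z) = (132 + Z)*(Z + sqrt(6)))
(5517 + (16731 + 2740)*(-14055 + 1802)) + d(-124) = (5517 + (16731 + 2740)*(-14055 + 1802)) + ((-124)**2 + 132*(-124) + 132*sqrt(6) - 124*sqrt(6)) = (5517 + 19471*(-12253)) + (15376 - 16368 + 132*sqrt(6) - 124*sqrt(6)) = (5517 - 238578163) + (-992 + 8*sqrt(6)) = -238572646 + (-992 + 8*sqrt(6)) = -238573638 + 8*sqrt(6)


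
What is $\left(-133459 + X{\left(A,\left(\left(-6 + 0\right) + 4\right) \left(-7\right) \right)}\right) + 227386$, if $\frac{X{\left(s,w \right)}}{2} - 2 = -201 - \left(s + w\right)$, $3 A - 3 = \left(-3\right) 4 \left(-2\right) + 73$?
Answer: $\frac{280303}{3} \approx 93434.0$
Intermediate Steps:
$A = \frac{100}{3}$ ($A = 1 + \frac{\left(-3\right) 4 \left(-2\right) + 73}{3} = 1 + \frac{\left(-12\right) \left(-2\right) + 73}{3} = 1 + \frac{24 + 73}{3} = 1 + \frac{1}{3} \cdot 97 = 1 + \frac{97}{3} = \frac{100}{3} \approx 33.333$)
$X{\left(s,w \right)} = -398 - 2 s - 2 w$ ($X{\left(s,w \right)} = 4 + 2 \left(-201 - \left(s + w\right)\right) = 4 + 2 \left(-201 - s - w\right) = 4 - \left(402 + 2 s + 2 w\right) = -398 - 2 s - 2 w$)
$\left(-133459 + X{\left(A,\left(\left(-6 + 0\right) + 4\right) \left(-7\right) \right)}\right) + 227386 = \left(-133459 - \left(\frac{1394}{3} + 2 \left(\left(-6 + 0\right) + 4\right) \left(-7\right)\right)\right) + 227386 = \left(-133459 - \left(\frac{1394}{3} + 2 \left(-6 + 4\right) \left(-7\right)\right)\right) + 227386 = \left(-133459 - \left(\frac{1394}{3} + 2 \left(-2\right) \left(-7\right)\right)\right) + 227386 = \left(-133459 - \frac{1478}{3}\right) + 227386 = - \frac{401855}{3} + 227386 = \frac{280303}{3}$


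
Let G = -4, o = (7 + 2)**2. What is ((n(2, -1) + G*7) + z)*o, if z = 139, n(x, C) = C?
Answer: 8910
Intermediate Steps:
o = 81 (o = 9**2 = 81)
((n(2, -1) + G*7) + z)*o = ((-1 - 4*7) + 139)*81 = ((-1 - 28) + 139)*81 = (-29 + 139)*81 = 110*81 = 8910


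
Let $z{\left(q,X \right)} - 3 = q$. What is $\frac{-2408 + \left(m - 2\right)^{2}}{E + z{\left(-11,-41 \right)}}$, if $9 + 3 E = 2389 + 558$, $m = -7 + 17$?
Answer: $- \frac{3516}{1457} \approx -2.4132$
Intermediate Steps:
$z{\left(q,X \right)} = 3 + q$
$m = 10$
$E = \frac{2938}{3}$ ($E = -3 + \frac{2389 + 558}{3} = -3 + \frac{1}{3} \cdot 2947 = -3 + \frac{2947}{3} = \frac{2938}{3} \approx 979.33$)
$\frac{-2408 + \left(m - 2\right)^{2}}{E + z{\left(-11,-41 \right)}} = \frac{-2408 + \left(10 - 2\right)^{2}}{\frac{2938}{3} + \left(3 - 11\right)} = \frac{-2408 + 8^{2}}{\frac{2938}{3} - 8} = \frac{-2408 + 64}{\frac{2914}{3}} = \left(-2344\right) \frac{3}{2914} = - \frac{3516}{1457}$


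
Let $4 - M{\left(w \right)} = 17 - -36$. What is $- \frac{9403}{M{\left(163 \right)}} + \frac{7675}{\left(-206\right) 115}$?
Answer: $\frac{44476199}{232162} \approx 191.57$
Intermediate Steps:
$M{\left(w \right)} = -49$ ($M{\left(w \right)} = 4 - \left(17 - -36\right) = 4 - \left(17 + 36\right) = 4 - 53 = -49$)
$- \frac{9403}{M{\left(163 \right)}} + \frac{7675}{\left(-206\right) 115} = - \frac{9403}{-49} + \frac{7675}{\left(-206\right) 115} = \left(-9403\right) \left(- \frac{1}{49}\right) + \frac{7675}{-23690} = \frac{9403}{49} + 7675 \left(- \frac{1}{23690}\right) = \frac{9403}{49} - \frac{1535}{4738} = \frac{44476199}{232162}$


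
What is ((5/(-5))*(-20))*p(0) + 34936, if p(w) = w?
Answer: 34936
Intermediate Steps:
((5/(-5))*(-20))*p(0) + 34936 = ((5/(-5))*(-20))*0 + 34936 = ((5*(-⅕))*(-20))*0 + 34936 = -1*(-20)*0 + 34936 = 20*0 + 34936 = 0 + 34936 = 34936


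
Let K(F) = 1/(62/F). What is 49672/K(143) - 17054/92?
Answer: 140445183/6578 ≈ 21351.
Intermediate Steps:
K(F) = F/62
49672/K(143) - 17054/92 = 49672/(((1/62)*143)) - 17054/92 = 49672/(143/62) - 17054*1/92 = 49672*(62/143) - 8527/46 = 3079664/143 - 8527/46 = 140445183/6578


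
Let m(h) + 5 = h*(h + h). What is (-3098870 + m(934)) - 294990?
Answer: -1649153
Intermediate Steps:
m(h) = -5 + 2*h**2 (m(h) = -5 + h*(h + h) = -5 + h*(2*h) = -5 + 2*h**2)
(-3098870 + m(934)) - 294990 = (-3098870 + (-5 + 2*934**2)) - 294990 = (-3098870 + (-5 + 2*872356)) - 294990 = (-3098870 + (-5 + 1744712)) - 294990 = (-3098870 + 1744707) - 294990 = -1354163 - 294990 = -1649153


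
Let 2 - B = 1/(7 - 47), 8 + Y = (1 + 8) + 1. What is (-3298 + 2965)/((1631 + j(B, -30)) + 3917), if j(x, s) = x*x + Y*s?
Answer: -532800/8787361 ≈ -0.060633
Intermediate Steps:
Y = 2 (Y = -8 + ((1 + 8) + 1) = -8 + (9 + 1) = -8 + 10 = 2)
B = 81/40 (B = 2 - 1/(7 - 47) = 2 - 1/(-40) = 2 - 1*(-1/40) = 2 + 1/40 = 81/40 ≈ 2.0250)
j(x, s) = x² + 2*s (j(x, s) = x*x + 2*s = x² + 2*s)
(-3298 + 2965)/((1631 + j(B, -30)) + 3917) = (-3298 + 2965)/((1631 + ((81/40)² + 2*(-30))) + 3917) = -333/((1631 + (6561/1600 - 60)) + 3917) = -333/((1631 - 89439/1600) + 3917) = -333/(2520161/1600 + 3917) = -333/8787361/1600 = -333*1600/8787361 = -532800/8787361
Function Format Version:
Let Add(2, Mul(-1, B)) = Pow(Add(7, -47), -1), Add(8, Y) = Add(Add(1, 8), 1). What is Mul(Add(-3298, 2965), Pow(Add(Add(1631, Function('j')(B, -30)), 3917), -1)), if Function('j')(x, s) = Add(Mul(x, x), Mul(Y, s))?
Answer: Rational(-532800, 8787361) ≈ -0.060633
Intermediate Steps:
Y = 2 (Y = Add(-8, Add(Add(1, 8), 1)) = Add(-8, Add(9, 1)) = Add(-8, 10) = 2)
B = Rational(81, 40) (B = Add(2, Mul(-1, Pow(Add(7, -47), -1))) = Add(2, Mul(-1, Pow(-40, -1))) = Add(2, Mul(-1, Rational(-1, 40))) = Add(2, Rational(1, 40)) = Rational(81, 40) ≈ 2.0250)
Function('j')(x, s) = Add(Pow(x, 2), Mul(2, s)) (Function('j')(x, s) = Add(Mul(x, x), Mul(2, s)) = Add(Pow(x, 2), Mul(2, s)))
Mul(Add(-3298, 2965), Pow(Add(Add(1631, Function('j')(B, -30)), 3917), -1)) = Mul(Add(-3298, 2965), Pow(Add(Add(1631, Add(Pow(Rational(81, 40), 2), Mul(2, -30))), 3917), -1)) = Mul(-333, Pow(Add(Add(1631, Add(Rational(6561, 1600), -60)), 3917), -1)) = Mul(-333, Pow(Add(Add(1631, Rational(-89439, 1600)), 3917), -1)) = Mul(-333, Pow(Add(Rational(2520161, 1600), 3917), -1)) = Mul(-333, Pow(Rational(8787361, 1600), -1)) = Mul(-333, Rational(1600, 8787361)) = Rational(-532800, 8787361)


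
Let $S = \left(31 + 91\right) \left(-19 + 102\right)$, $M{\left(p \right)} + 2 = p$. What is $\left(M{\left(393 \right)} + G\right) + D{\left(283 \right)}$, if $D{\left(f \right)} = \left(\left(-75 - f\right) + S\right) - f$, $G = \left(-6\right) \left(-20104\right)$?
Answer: $130500$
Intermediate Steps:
$G = 120624$
$M{\left(p \right)} = -2 + p$
$S = 10126$ ($S = 122 \cdot 83 = 10126$)
$D{\left(f \right)} = 10051 - 2 f$ ($D{\left(f \right)} = \left(\left(-75 - f\right) + 10126\right) - f = \left(10051 - f\right) - f = 10051 - 2 f$)
$\left(M{\left(393 \right)} + G\right) + D{\left(283 \right)} = \left(\left(-2 + 393\right) + 120624\right) + \left(10051 - 566\right) = \left(391 + 120624\right) + \left(10051 - 566\right) = 121015 + 9485 = 130500$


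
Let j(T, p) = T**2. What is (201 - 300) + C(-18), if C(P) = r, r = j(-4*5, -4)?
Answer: 301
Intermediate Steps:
r = 400 (r = (-4*5)**2 = (-20)**2 = 400)
C(P) = 400
(201 - 300) + C(-18) = (201 - 300) + 400 = -99 + 400 = 301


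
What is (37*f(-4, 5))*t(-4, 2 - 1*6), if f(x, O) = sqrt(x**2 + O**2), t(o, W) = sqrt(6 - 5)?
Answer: 37*sqrt(41) ≈ 236.92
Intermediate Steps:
t(o, W) = 1 (t(o, W) = sqrt(1) = 1)
f(x, O) = sqrt(O**2 + x**2)
(37*f(-4, 5))*t(-4, 2 - 1*6) = (37*sqrt(5**2 + (-4)**2))*1 = (37*sqrt(25 + 16))*1 = (37*sqrt(41))*1 = 37*sqrt(41)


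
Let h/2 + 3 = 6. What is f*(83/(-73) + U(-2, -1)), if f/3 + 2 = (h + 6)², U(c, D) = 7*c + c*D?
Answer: -408534/73 ≈ -5596.4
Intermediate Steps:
h = 6 (h = -6 + 2*6 = -6 + 12 = 6)
U(c, D) = 7*c + D*c
f = 426 (f = -6 + 3*(6 + 6)² = -6 + 3*12² = -6 + 3*144 = -6 + 432 = 426)
f*(83/(-73) + U(-2, -1)) = 426*(83/(-73) - 2*(7 - 1)) = 426*(83*(-1/73) - 2*6) = 426*(-83/73 - 12) = 426*(-959/73) = -408534/73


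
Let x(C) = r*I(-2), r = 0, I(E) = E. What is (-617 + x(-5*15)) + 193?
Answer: -424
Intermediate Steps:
x(C) = 0 (x(C) = 0*(-2) = 0)
(-617 + x(-5*15)) + 193 = (-617 + 0) + 193 = -617 + 193 = -424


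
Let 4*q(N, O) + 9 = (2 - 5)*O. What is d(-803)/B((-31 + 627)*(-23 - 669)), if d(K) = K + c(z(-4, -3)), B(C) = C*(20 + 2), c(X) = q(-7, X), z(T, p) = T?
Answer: 3209/36294016 ≈ 8.8417e-5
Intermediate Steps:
q(N, O) = -9/4 - 3*O/4 (q(N, O) = -9/4 + ((2 - 5)*O)/4 = -9/4 + (-3*O)/4 = -9/4 - 3*O/4)
c(X) = -9/4 - 3*X/4
B(C) = 22*C (B(C) = C*22 = 22*C)
d(K) = ¾ + K (d(K) = K + (-9/4 - ¾*(-4)) = K + (-9/4 + 3) = K + ¾ = ¾ + K)
d(-803)/B((-31 + 627)*(-23 - 669)) = (¾ - 803)/((22*((-31 + 627)*(-23 - 669)))) = -3209/(4*(22*(596*(-692)))) = -3209/(4*(22*(-412432))) = -3209/4/(-9073504) = -3209/4*(-1/9073504) = 3209/36294016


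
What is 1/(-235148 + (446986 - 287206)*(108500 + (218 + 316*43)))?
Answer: 1/19541817532 ≈ 5.1172e-11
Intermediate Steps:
1/(-235148 + (446986 - 287206)*(108500 + (218 + 316*43))) = 1/(-235148 + 159780*(108500 + (218 + 13588))) = 1/(-235148 + 159780*(108500 + 13806)) = 1/(-235148 + 159780*122306) = 1/(-235148 + 19542052680) = 1/19541817532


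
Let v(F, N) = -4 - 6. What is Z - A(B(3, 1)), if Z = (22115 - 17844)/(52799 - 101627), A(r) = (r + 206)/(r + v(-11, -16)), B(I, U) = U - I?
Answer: 825805/48828 ≈ 16.913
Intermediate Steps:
v(F, N) = -10
A(r) = (206 + r)/(-10 + r) (A(r) = (r + 206)/(r - 10) = (206 + r)/(-10 + r))
Z = -4271/48828 (Z = 4271/(-48828) = 4271*(-1/48828) = -4271/48828 ≈ -0.087470)
Z - A(B(3, 1)) = -4271/48828 - (206 + (1 - 1*3))/(-10 + (1 - 1*3)) = -4271/48828 - (206 + (1 - 3))/(-10 + (1 - 3)) = -4271/48828 - (206 - 2)/(-10 - 2) = -4271/48828 - 204/(-12) = -4271/48828 - (-1)*204/12 = -4271/48828 - 1*(-17) = -4271/48828 + 17 = 825805/48828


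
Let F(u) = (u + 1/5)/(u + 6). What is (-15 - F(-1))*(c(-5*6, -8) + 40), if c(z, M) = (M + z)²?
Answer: -550564/25 ≈ -22023.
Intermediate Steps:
F(u) = (⅕ + u)/(6 + u) (F(u) = (u + ⅕)/(6 + u) = (⅕ + u)/(6 + u))
(-15 - F(-1))*(c(-5*6, -8) + 40) = (-15 - (⅕ - 1)/(6 - 1))*((-8 - 5*6)² + 40) = (-15 - (-4)/(5*5))*((-8 - 30)² + 40) = (-15 - (-4)/(5*5))*((-38)² + 40) = (-15 - 1*(-4/25))*(1444 + 40) = (-15 + 4/25)*1484 = -371/25*1484 = -550564/25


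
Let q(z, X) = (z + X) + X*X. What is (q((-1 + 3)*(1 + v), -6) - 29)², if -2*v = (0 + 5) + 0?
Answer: 4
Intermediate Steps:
v = -5/2 (v = -((0 + 5) + 0)/2 = -(5 + 0)/2 = -½*5 = -5/2 ≈ -2.5000)
q(z, X) = X + z + X² (q(z, X) = (X + z) + X² = X + z + X²)
(q((-1 + 3)*(1 + v), -6) - 29)² = ((-6 + (-1 + 3)*(1 - 5/2) + (-6)²) - 29)² = ((-6 + 2*(-3/2) + 36) - 29)² = ((-6 - 3 + 36) - 29)² = (27 - 29)² = (-2)² = 4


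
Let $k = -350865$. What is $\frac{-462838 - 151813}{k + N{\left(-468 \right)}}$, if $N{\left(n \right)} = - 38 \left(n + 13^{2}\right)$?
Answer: $\frac{614651}{339503} \approx 1.8104$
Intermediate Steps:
$N{\left(n \right)} = -6422 - 38 n$ ($N{\left(n \right)} = - 38 \left(n + 169\right) = - 38 \left(169 + n\right) = -6422 - 38 n$)
$\frac{-462838 - 151813}{k + N{\left(-468 \right)}} = \frac{-462838 - 151813}{-350865 - -11362} = - \frac{614651}{-350865 + \left(-6422 + 17784\right)} = - \frac{614651}{-350865 + 11362} = - \frac{614651}{-339503} = \left(-614651\right) \left(- \frac{1}{339503}\right) = \frac{614651}{339503}$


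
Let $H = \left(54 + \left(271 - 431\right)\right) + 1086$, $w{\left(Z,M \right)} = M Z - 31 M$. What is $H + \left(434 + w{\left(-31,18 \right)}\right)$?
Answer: $298$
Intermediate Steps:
$w{\left(Z,M \right)} = - 31 M + M Z$
$H = 980$ ($H = \left(54 - 160\right) + 1086 = -106 + 1086 = 980$)
$H + \left(434 + w{\left(-31,18 \right)}\right) = 980 + \left(434 + 18 \left(-31 - 31\right)\right) = 980 + \left(434 + 18 \left(-62\right)\right) = 980 + \left(434 - 1116\right) = 980 - 682 = 298$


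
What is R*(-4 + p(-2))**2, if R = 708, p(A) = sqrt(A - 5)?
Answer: 6372 - 5664*I*sqrt(7) ≈ 6372.0 - 14986.0*I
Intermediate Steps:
p(A) = sqrt(-5 + A)
R*(-4 + p(-2))**2 = 708*(-4 + sqrt(-5 - 2))**2 = 708*(-4 + sqrt(-7))**2 = 708*(-4 + I*sqrt(7))**2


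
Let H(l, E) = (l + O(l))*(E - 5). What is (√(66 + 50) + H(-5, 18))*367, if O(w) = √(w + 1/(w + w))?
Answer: -23855 + 734*√29 + 4771*I*√510/10 ≈ -19902.0 + 10774.0*I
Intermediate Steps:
O(w) = √(w + 1/(2*w))
H(l, E) = (-5 + E)*(l + √(2/l + 4*l)/2) (H(l, E) = (l + √(2/l + 4*l)/2)*(E - 5) = (l + √(2/l + 4*l)/2)*(-5 + E) = (-5 + E)*(l + √(2/l + 4*l)/2))
(√(66 + 50) + H(-5, 18))*367 = (√(66 + 50) + (-5*(-5) - 5*√(2/(-5) + 4*(-5))/2 + 18*(-5) + (½)*18*√(2/(-5) + 4*(-5))))*367 = (√116 + (25 - 5*√(2*(-⅕) - 20)/2 - 90 + (½)*18*√(2*(-⅕) - 20)))*367 = (2*√29 + (25 - 5*√(-⅖ - 20)/2 - 90 + (½)*18*√(-⅖ - 20)))*367 = (2*√29 + (25 - I*√510/2 - 90 + (½)*18*√(-102/5)))*367 = (2*√29 + (25 - I*√510/2 - 90 + (½)*18*(I*√510/5)))*367 = (2*√29 + (25 - I*√510/2 - 90 + 9*I*√510/5))*367 = (2*√29 + (-65 + 13*I*√510/10))*367 = (-65 + 2*√29 + 13*I*√510/10)*367 = -23855 + 734*√29 + 4771*I*√510/10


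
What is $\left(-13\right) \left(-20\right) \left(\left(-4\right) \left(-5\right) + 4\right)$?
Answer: $6240$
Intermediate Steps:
$\left(-13\right) \left(-20\right) \left(\left(-4\right) \left(-5\right) + 4\right) = 260 \left(20 + 4\right) = 260 \cdot 24 = 6240$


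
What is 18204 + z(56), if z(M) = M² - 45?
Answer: 21295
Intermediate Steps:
z(M) = -45 + M²
18204 + z(56) = 18204 + (-45 + 56²) = 18204 + (-45 + 3136) = 18204 + 3091 = 21295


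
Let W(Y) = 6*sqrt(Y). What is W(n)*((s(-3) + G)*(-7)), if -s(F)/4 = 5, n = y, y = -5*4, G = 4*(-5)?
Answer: 3360*I*sqrt(5) ≈ 7513.2*I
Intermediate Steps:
G = -20
y = -20
n = -20
s(F) = -20 (s(F) = -4*5 = -20)
W(n)*((s(-3) + G)*(-7)) = (6*sqrt(-20))*((-20 - 20)*(-7)) = (6*(2*I*sqrt(5)))*(-40*(-7)) = (12*I*sqrt(5))*280 = 3360*I*sqrt(5)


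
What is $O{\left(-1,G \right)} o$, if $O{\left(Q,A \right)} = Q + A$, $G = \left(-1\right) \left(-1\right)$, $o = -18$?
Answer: $0$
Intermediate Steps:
$G = 1$
$O{\left(Q,A \right)} = A + Q$
$O{\left(-1,G \right)} o = \left(1 - 1\right) \left(-18\right) = 0 \left(-18\right) = 0$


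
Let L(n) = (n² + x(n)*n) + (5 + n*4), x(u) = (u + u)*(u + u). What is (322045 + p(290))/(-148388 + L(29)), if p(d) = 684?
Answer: -322729/49870 ≈ -6.4714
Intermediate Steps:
x(u) = 4*u² (x(u) = (2*u)*(2*u) = 4*u²)
L(n) = 5 + n² + 4*n + 4*n³ (L(n) = (n² + (4*n²)*n) + (5 + n*4) = (n² + 4*n³) + (5 + 4*n) = 5 + n² + 4*n + 4*n³)
(322045 + p(290))/(-148388 + L(29)) = (322045 + 684)/(-148388 + (5 + 29² + 4*29 + 4*29³)) = 322729/(-148388 + (5 + 841 + 116 + 4*24389)) = 322729/(-148388 + (5 + 841 + 116 + 97556)) = 322729/(-148388 + 98518) = 322729/(-49870) = 322729*(-1/49870) = -322729/49870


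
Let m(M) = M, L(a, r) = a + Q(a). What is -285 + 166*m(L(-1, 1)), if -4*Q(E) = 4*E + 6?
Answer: -534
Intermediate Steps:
Q(E) = -3/2 - E (Q(E) = -(4*E + 6)/4 = -(6 + 4*E)/4 = -3/2 - E)
L(a, r) = -3/2 (L(a, r) = a + (-3/2 - a) = -3/2)
-285 + 166*m(L(-1, 1)) = -285 + 166*(-3/2) = -285 - 249 = -534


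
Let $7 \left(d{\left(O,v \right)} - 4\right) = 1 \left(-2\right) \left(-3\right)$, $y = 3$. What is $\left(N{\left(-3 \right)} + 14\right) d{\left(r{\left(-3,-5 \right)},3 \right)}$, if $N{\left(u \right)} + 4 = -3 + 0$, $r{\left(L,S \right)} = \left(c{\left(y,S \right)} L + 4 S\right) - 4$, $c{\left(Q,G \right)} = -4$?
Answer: $34$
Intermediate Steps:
$r{\left(L,S \right)} = -4 - 4 L + 4 S$ ($r{\left(L,S \right)} = \left(- 4 L + 4 S\right) - 4 = -4 - 4 L + 4 S$)
$d{\left(O,v \right)} = \frac{34}{7}$ ($d{\left(O,v \right)} = 4 + \frac{1 \left(-2\right) \left(-3\right)}{7} = 4 + \frac{\left(-2\right) \left(-3\right)}{7} = 4 + \frac{1}{7} \cdot 6 = 4 + \frac{6}{7} = \frac{34}{7}$)
$N{\left(u \right)} = -7$ ($N{\left(u \right)} = -4 + \left(-3 + 0\right) = -4 - 3 = -7$)
$\left(N{\left(-3 \right)} + 14\right) d{\left(r{\left(-3,-5 \right)},3 \right)} = \left(-7 + 14\right) \frac{34}{7} = 7 \cdot \frac{34}{7} = 34$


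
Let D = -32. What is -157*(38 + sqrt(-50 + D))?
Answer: -5966 - 157*I*sqrt(82) ≈ -5966.0 - 1421.7*I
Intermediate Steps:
-157*(38 + sqrt(-50 + D)) = -157*(38 + sqrt(-50 - 32)) = -157*(38 + sqrt(-82)) = -157*(38 + I*sqrt(82)) = -5966 - 157*I*sqrt(82)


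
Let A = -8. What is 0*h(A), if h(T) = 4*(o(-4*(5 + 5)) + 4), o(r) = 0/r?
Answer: 0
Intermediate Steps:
o(r) = 0
h(T) = 16 (h(T) = 4*(0 + 4) = 4*4 = 16)
0*h(A) = 0*16 = 0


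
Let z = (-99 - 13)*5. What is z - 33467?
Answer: -34027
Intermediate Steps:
z = -560 (z = -112*5 = -560)
z - 33467 = -560 - 33467 = -34027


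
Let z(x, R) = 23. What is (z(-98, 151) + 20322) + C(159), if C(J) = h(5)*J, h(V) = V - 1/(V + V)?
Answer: 211241/10 ≈ 21124.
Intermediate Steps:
h(V) = V - 1/(2*V)
C(J) = 49*J/10 (C(J) = (5 - 1/2/5)*J = (5 - 1/2*1/5)*J = (5 - 1/10)*J = 49*J/10)
(z(-98, 151) + 20322) + C(159) = (23 + 20322) + (49/10)*159 = 20345 + 7791/10 = 211241/10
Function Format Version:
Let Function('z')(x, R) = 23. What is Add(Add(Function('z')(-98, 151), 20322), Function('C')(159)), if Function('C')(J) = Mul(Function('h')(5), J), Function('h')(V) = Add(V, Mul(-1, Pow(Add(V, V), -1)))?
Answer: Rational(211241, 10) ≈ 21124.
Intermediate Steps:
Function('h')(V) = Add(V, Mul(Rational(-1, 2), Pow(V, -1))) (Function('h')(V) = Add(V, Mul(-1, Pow(Mul(2, V), -1))) = Add(V, Mul(-1, Mul(Rational(1, 2), Pow(V, -1)))) = Add(V, Mul(Rational(-1, 2), Pow(V, -1))))
Function('C')(J) = Mul(Rational(49, 10), J) (Function('C')(J) = Mul(Add(5, Mul(Rational(-1, 2), Pow(5, -1))), J) = Mul(Add(5, Mul(Rational(-1, 2), Rational(1, 5))), J) = Mul(Add(5, Rational(-1, 10)), J) = Mul(Rational(49, 10), J))
Add(Add(Function('z')(-98, 151), 20322), Function('C')(159)) = Add(Add(23, 20322), Mul(Rational(49, 10), 159)) = Add(20345, Rational(7791, 10)) = Rational(211241, 10)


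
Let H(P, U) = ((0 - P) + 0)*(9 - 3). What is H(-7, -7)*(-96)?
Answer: -4032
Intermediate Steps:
H(P, U) = -6*P (H(P, U) = (-P + 0)*6 = -P*6 = -6*P)
H(-7, -7)*(-96) = -6*(-7)*(-96) = 42*(-96) = -4032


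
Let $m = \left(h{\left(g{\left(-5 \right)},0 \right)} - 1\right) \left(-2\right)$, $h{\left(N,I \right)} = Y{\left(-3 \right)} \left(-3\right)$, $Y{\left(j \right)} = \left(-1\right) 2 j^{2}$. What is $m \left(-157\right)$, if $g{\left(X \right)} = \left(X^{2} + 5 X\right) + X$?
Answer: $16642$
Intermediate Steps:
$g{\left(X \right)} = X^{2} + 6 X$
$Y{\left(j \right)} = - 2 j^{2}$
$h{\left(N,I \right)} = 54$ ($h{\left(N,I \right)} = - 2 \left(-3\right)^{2} \left(-3\right) = \left(-2\right) 9 \left(-3\right) = \left(-18\right) \left(-3\right) = 54$)
$m = -106$ ($m = \left(54 - 1\right) \left(-2\right) = 53 \left(-2\right) = -106$)
$m \left(-157\right) = \left(-106\right) \left(-157\right) = 16642$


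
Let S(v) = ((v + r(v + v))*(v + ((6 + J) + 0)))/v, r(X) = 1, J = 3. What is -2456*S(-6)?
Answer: -6140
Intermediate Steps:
S(v) = (1 + v)*(9 + v)/v (S(v) = ((v + 1)*(v + ((6 + 3) + 0)))/v = ((1 + v)*(v + (9 + 0)))/v = ((1 + v)*(v + 9))/v = ((1 + v)*(9 + v))/v = (1 + v)*(9 + v)/v)
-2456*S(-6) = -2456*(10 - 6 + 9/(-6)) = -2456*(10 - 6 + 9*(-⅙)) = -2456*(10 - 6 - 3/2) = -2456*5/2 = -6140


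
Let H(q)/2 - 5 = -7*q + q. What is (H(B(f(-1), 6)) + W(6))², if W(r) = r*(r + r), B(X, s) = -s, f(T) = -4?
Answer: 23716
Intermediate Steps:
W(r) = 2*r² (W(r) = r*(2*r) = 2*r²)
H(q) = 10 - 12*q (H(q) = 10 + 2*(-7*q + q) = 10 + 2*(-6*q) = 10 - 12*q)
(H(B(f(-1), 6)) + W(6))² = ((10 - (-12)*6) + 2*6²)² = ((10 - 12*(-6)) + 2*36)² = ((10 + 72) + 72)² = (82 + 72)² = 154² = 23716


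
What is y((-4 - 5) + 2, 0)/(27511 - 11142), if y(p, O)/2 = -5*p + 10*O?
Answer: 70/16369 ≈ 0.0042764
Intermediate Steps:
y(p, O) = -10*p + 20*O (y(p, O) = 2*(-5*p + 10*O) = -10*p + 20*O)
y((-4 - 5) + 2, 0)/(27511 - 11142) = (-10*((-4 - 5) + 2) + 20*0)/(27511 - 11142) = (-10*(-9 + 2) + 0)/16369 = (-10*(-7) + 0)/16369 = (70 + 0)/16369 = (1/16369)*70 = 70/16369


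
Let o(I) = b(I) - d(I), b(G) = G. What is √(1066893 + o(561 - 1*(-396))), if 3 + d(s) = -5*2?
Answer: √1067863 ≈ 1033.4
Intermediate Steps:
d(s) = -13 (d(s) = -3 - 5*2 = -3 - 10 = -13)
o(I) = 13 + I (o(I) = I - 1*(-13) = I + 13 = 13 + I)
√(1066893 + o(561 - 1*(-396))) = √(1066893 + (13 + (561 - 1*(-396)))) = √(1066893 + (13 + (561 + 396))) = √(1066893 + (13 + 957)) = √(1066893 + 970) = √1067863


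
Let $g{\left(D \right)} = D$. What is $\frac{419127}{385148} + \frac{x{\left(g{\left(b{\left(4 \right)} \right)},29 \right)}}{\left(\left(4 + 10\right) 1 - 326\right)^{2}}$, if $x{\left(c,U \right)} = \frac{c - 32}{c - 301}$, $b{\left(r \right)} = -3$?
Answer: $\frac{3100765270333}{2849380365312} \approx 1.0882$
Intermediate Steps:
$x{\left(c,U \right)} = \frac{-32 + c}{-301 + c}$
$\frac{419127}{385148} + \frac{x{\left(g{\left(b{\left(4 \right)} \right)},29 \right)}}{\left(\left(4 + 10\right) 1 - 326\right)^{2}} = \frac{419127}{385148} + \frac{\frac{1}{-301 - 3} \left(-32 - 3\right)}{\left(\left(4 + 10\right) 1 - 326\right)^{2}} = 419127 \cdot \frac{1}{385148} + \frac{\frac{1}{-304} \left(-35\right)}{\left(14 \cdot 1 - 326\right)^{2}} = \frac{419127}{385148} + \frac{\left(- \frac{1}{304}\right) \left(-35\right)}{\left(14 - 326\right)^{2}} = \frac{419127}{385148} + \frac{35}{304 \left(-312\right)^{2}} = \frac{419127}{385148} + \frac{35}{304 \cdot 97344} = \frac{419127}{385148} + \frac{35}{304} \cdot \frac{1}{97344} = \frac{419127}{385148} + \frac{35}{29592576} = \frac{3100765270333}{2849380365312}$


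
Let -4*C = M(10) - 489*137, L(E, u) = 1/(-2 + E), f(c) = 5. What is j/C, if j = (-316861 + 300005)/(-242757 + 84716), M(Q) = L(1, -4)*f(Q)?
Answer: 33712/5294215459 ≈ 6.3677e-6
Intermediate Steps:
M(Q) = -5 (M(Q) = 5/(-2 + 1) = 5/(-1) = -1*5 = -5)
C = 33499/2 (C = -(-5 - 489*137)/4 = -(-5 - 66993)/4 = -1/4*(-66998) = 33499/2 ≈ 16750.)
j = 16856/158041 (j = -16856/(-158041) = -16856*(-1/158041) = 16856/158041 ≈ 0.10666)
j/C = 16856/(158041*(33499/2)) = (16856/158041)*(2/33499) = 33712/5294215459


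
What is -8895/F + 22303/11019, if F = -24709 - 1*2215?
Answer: 698499977/296675556 ≈ 2.3544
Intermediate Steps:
F = -26924 (F = -24709 - 2215 = -26924)
-8895/F + 22303/11019 = -8895/(-26924) + 22303/11019 = -8895*(-1/26924) + 22303*(1/11019) = 8895/26924 + 22303/11019 = 698499977/296675556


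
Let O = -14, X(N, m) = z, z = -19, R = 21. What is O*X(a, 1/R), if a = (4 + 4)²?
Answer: 266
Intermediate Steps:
a = 64 (a = 8² = 64)
X(N, m) = -19
O*X(a, 1/R) = -14*(-19) = 266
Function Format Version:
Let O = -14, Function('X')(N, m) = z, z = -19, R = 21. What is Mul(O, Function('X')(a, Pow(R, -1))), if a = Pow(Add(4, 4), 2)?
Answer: 266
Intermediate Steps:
a = 64 (a = Pow(8, 2) = 64)
Function('X')(N, m) = -19
Mul(O, Function('X')(a, Pow(R, -1))) = Mul(-14, -19) = 266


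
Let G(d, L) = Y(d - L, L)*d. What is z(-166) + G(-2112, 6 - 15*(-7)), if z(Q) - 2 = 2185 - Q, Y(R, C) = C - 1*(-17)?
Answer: -267983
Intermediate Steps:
Y(R, C) = 17 + C (Y(R, C) = C + 17 = 17 + C)
z(Q) = 2187 - Q (z(Q) = 2 + (2185 - Q) = 2187 - Q)
G(d, L) = d*(17 + L) (G(d, L) = (17 + L)*d = d*(17 + L))
z(-166) + G(-2112, 6 - 15*(-7)) = (2187 - 1*(-166)) - 2112*(17 + (6 - 15*(-7))) = (2187 + 166) - 2112*(17 + (6 + 105)) = 2353 - 2112*(17 + 111) = 2353 - 2112*128 = 2353 - 270336 = -267983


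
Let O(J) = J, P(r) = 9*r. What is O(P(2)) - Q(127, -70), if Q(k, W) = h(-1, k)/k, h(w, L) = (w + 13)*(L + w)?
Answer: 774/127 ≈ 6.0945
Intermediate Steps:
h(w, L) = (13 + w)*(L + w)
Q(k, W) = (-12 + 12*k)/k (Q(k, W) = ((-1)² + 13*k + 13*(-1) + k*(-1))/k = (1 + 13*k - 13 - k)/k = (-12 + 12*k)/k)
O(P(2)) - Q(127, -70) = 9*2 - (12 - 12/127) = 18 - (12 - 12*1/127) = 18 - (12 - 12/127) = 18 - 1*1512/127 = 18 - 1512/127 = 774/127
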